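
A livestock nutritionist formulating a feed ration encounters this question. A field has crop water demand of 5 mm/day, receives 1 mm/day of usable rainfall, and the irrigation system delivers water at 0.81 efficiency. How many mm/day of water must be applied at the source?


IWR = (ETc - Pe) / Ea
    = (5 - 1) / 0.81
    = 4 / 0.81
    = 4.94 mm/day


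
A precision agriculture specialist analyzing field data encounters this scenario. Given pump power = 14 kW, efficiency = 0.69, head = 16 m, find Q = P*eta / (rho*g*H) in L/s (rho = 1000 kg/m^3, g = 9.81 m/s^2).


Q = (P * 1000 * eta) / (rho * g * H)
  = (14 * 1000 * 0.69) / (1000 * 9.81 * 16)
  = 9660 / 156960
  = 0.06154 m^3/s = 61.54 L/s


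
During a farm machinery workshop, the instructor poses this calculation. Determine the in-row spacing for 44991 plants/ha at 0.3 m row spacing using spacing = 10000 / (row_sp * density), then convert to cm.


spacing = 10000 / (row_sp * density)
        = 10000 / (0.3 * 44991)
        = 10000 / 13497.30
        = 0.74089 m = 74.09 cm


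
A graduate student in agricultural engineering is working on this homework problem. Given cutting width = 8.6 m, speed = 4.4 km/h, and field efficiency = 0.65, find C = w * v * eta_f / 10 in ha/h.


C = w * v * eta_f / 10
  = 8.6 * 4.4 * 0.65 / 10
  = 24.60 / 10
  = 2.46 ha/h


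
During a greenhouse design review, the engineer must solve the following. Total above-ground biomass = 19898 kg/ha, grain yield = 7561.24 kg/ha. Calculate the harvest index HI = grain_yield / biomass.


HI = grain_yield / biomass
   = 7561.24 / 19898
   = 0.38


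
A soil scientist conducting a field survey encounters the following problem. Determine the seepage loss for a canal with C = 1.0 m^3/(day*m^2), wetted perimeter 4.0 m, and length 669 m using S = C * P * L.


S = C * P * L
  = 1.0 * 4.0 * 669
  = 2676 m^3/day


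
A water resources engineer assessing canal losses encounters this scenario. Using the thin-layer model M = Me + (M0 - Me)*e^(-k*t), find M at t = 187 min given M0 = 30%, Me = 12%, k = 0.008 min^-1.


M = Me + (M0 - Me) * e^(-k*t)
  = 12 + (30 - 12) * e^(-0.008*187)
  = 12 + 18 * e^(-1.496)
  = 12 + 18 * 0.22402
  = 12 + 4.0324
  = 16.03%


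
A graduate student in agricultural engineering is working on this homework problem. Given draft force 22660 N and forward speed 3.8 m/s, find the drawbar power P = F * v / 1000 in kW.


P = F * v / 1000
  = 22660 * 3.8 / 1000
  = 86108 / 1000
  = 86.11 kW


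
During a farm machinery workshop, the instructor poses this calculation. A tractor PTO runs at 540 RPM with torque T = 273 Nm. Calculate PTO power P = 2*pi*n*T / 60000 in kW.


P = 2*pi*n*T / 60000
  = 2*pi * 540 * 273 / 60000
  = 926267.18 / 60000
  = 15.44 kW


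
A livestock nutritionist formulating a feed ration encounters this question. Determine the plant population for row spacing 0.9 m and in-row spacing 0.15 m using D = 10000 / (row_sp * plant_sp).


D = 10000 / (row_sp * plant_sp)
  = 10000 / (0.9 * 0.15)
  = 10000 / 0.1350
  = 74074.07 plants/ha


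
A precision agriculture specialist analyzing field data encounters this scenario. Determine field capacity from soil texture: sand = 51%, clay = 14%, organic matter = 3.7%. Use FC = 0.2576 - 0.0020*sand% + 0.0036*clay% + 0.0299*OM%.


FC = 0.2576 - 0.0020*51 + 0.0036*14 + 0.0299*3.7
   = 0.2576 - 0.1020 + 0.0504 + 0.1106
   = 0.3166


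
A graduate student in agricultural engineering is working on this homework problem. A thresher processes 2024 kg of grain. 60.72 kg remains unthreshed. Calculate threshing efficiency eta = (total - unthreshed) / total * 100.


eta = (total - unthreshed) / total * 100
    = (2024 - 60.72) / 2024 * 100
    = 1963.28 / 2024 * 100
    = 97%


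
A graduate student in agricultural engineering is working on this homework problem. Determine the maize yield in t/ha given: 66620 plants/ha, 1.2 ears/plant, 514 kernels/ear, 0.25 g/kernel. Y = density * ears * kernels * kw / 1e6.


Y = density * ears * kernels * kw
  = 66620 * 1.2 * 514 * 0.25 g/ha
  = 10272804 g/ha
  = 10272.80 kg/ha = 10.27 t/ha


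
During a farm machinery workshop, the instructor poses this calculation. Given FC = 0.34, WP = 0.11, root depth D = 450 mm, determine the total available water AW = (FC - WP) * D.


AW = (FC - WP) * D
   = (0.34 - 0.11) * 450
   = 0.23 * 450
   = 103.50 mm


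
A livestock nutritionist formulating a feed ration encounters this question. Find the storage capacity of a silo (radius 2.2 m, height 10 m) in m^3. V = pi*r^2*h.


V = pi * r^2 * h
  = pi * 2.2^2 * 10
  = pi * 4.84 * 10
  = 152.05 m^3


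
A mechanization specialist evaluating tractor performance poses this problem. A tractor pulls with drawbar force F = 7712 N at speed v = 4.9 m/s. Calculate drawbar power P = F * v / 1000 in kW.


P = F * v / 1000
  = 7712 * 4.9 / 1000
  = 37788.80 / 1000
  = 37.79 kW


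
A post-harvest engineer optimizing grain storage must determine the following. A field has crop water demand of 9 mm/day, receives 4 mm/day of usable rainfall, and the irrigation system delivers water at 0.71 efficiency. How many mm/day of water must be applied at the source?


IWR = (ETc - Pe) / Ea
    = (9 - 4) / 0.71
    = 5 / 0.71
    = 7.04 mm/day


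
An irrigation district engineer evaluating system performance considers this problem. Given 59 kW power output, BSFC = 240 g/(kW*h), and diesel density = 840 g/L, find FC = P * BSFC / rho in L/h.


FC = P * BSFC / rho_fuel
   = 59 * 240 / 840
   = 14160 / 840
   = 16.86 L/h


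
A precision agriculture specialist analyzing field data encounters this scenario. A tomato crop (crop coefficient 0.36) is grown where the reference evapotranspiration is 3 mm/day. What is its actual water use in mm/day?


ETc = Kc * ET0
    = 0.36 * 3
    = 1.08 mm/day


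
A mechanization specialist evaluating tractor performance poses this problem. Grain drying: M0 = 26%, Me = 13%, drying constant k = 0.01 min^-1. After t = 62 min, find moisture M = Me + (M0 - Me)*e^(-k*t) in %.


M = Me + (M0 - Me) * e^(-k*t)
  = 13 + (26 - 13) * e^(-0.01*62)
  = 13 + 13 * e^(-0.620)
  = 13 + 13 * 0.53794
  = 13 + 6.9933
  = 19.99%


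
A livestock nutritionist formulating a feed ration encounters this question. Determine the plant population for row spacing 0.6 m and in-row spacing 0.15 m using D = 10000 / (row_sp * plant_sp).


D = 10000 / (row_sp * plant_sp)
  = 10000 / (0.6 * 0.15)
  = 10000 / 0.0900
  = 111111.11 plants/ha


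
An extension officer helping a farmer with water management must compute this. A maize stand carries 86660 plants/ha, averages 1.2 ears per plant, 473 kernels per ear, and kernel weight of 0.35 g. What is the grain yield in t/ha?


Y = density * ears * kernels * kw
  = 86660 * 1.2 * 473 * 0.35 g/ha
  = 17215875.60 g/ha
  = 17215.88 kg/ha = 17.22 t/ha


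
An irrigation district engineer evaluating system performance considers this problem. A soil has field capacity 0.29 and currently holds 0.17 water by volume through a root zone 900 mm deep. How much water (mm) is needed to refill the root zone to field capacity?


SMD = (FC - theta) * D
    = (0.29 - 0.17) * 900
    = 0.120 * 900
    = 108 mm


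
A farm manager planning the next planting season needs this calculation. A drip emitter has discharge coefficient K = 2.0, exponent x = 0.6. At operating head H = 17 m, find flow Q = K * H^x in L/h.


Q = K * H^x
  = 2.0 * 17^0.6
  = 2.0 * 5.4736
  = 10.95 L/h


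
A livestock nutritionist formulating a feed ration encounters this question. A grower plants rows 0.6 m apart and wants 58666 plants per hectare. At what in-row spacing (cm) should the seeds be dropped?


spacing = 10000 / (row_sp * density)
        = 10000 / (0.6 * 58666)
        = 10000 / 35199.60
        = 0.28409 m = 28.41 cm


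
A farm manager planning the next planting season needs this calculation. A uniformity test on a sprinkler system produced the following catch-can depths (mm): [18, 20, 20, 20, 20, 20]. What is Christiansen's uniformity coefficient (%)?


xbar = 118 / 6 = 19.667
sum|xi - xbar| = 3.333
CU = 100 * (1 - 3.333 / (6 * 19.667))
   = 100 * (1 - 0.0282)
   = 97.18%


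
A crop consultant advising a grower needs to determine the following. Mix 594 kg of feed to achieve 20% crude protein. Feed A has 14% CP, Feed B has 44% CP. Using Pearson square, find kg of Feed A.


parts_A = CP_b - target = 44 - 20 = 24
parts_B = target - CP_a = 20 - 14 = 6
total_parts = 24 + 6 = 30
Feed A = 594 * 24 / 30 = 475.20 kg
Feed B = 594 * 6 / 30 = 118.80 kg

475.20 kg


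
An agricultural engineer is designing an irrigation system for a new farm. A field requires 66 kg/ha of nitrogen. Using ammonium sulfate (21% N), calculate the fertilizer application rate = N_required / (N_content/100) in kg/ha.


Rate = N_required / (N_content / 100)
     = 66 / (21 / 100)
     = 66 / 0.21
     = 314.29 kg/ha


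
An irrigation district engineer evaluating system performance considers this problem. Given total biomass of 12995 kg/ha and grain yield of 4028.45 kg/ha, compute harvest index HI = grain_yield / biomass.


HI = grain_yield / biomass
   = 4028.45 / 12995
   = 0.31


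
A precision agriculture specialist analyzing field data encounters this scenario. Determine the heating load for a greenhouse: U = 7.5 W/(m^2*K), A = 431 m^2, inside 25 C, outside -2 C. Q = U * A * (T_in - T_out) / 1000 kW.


dT = 25 - (-2) = 27 K
Q = U * A * dT
  = 7.5 * 431 * 27
  = 87277.50 W = 87.28 kW


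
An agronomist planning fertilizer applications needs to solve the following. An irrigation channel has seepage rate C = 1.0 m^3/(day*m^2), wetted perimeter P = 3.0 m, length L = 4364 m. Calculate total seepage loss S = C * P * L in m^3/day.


S = C * P * L
  = 1.0 * 3.0 * 4364
  = 13092 m^3/day


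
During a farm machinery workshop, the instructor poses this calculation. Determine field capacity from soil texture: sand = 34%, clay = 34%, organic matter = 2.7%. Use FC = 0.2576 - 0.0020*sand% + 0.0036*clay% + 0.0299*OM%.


FC = 0.2576 - 0.0020*34 + 0.0036*34 + 0.0299*2.7
   = 0.2576 - 0.0680 + 0.1224 + 0.0807
   = 0.3927


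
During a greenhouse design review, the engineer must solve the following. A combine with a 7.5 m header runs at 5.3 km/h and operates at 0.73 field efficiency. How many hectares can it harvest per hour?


C = w * v * eta_f / 10
  = 7.5 * 5.3 * 0.73 / 10
  = 29.02 / 10
  = 2.90 ha/h


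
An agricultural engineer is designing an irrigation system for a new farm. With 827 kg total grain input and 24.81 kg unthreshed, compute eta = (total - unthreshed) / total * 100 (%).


eta = (total - unthreshed) / total * 100
    = (827 - 24.81) / 827 * 100
    = 802.19 / 827 * 100
    = 97%


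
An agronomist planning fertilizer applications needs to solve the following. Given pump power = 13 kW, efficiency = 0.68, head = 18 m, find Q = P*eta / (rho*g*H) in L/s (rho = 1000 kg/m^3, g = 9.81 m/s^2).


Q = (P * 1000 * eta) / (rho * g * H)
  = (13 * 1000 * 0.68) / (1000 * 9.81 * 18)
  = 8840 / 176580
  = 0.05006 m^3/s = 50.06 L/s


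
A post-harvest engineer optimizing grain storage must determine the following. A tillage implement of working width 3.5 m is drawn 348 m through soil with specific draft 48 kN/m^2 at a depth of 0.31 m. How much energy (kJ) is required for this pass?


E = k * d * w * L
  = 48 * 0.31 * 3.5 * 348
  = 18123.84 kJ


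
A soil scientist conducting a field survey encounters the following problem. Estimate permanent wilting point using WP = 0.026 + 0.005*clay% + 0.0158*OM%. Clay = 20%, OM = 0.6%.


WP = 0.026 + 0.005*20 + 0.0158*0.6
   = 0.026 + 0.1000 + 0.0095
   = 0.1355


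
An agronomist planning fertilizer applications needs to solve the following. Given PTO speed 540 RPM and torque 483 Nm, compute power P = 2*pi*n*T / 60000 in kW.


P = 2*pi*n*T / 60000
  = 2*pi * 540 * 483 / 60000
  = 1638780.39 / 60000
  = 27.31 kW


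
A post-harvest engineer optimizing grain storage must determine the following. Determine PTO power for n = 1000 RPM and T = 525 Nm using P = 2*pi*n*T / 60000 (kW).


P = 2*pi*n*T / 60000
  = 2*pi * 1000 * 525 / 60000
  = 3298672.29 / 60000
  = 54.98 kW


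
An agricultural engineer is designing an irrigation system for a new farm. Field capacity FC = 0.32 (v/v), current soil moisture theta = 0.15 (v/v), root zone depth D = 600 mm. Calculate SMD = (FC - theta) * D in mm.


SMD = (FC - theta) * D
    = (0.32 - 0.15) * 600
    = 0.170 * 600
    = 102 mm


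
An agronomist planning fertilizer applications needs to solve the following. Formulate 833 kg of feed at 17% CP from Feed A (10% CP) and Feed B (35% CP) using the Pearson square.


parts_A = CP_b - target = 35 - 17 = 18
parts_B = target - CP_a = 17 - 10 = 7
total_parts = 18 + 7 = 25
Feed A = 833 * 18 / 25 = 599.76 kg
Feed B = 833 * 7 / 25 = 233.24 kg

599.76 kg


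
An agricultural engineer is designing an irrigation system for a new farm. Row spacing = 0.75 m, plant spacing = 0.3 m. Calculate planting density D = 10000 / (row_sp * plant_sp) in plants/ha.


D = 10000 / (row_sp * plant_sp)
  = 10000 / (0.75 * 0.3)
  = 10000 / 0.2250
  = 44444.44 plants/ha


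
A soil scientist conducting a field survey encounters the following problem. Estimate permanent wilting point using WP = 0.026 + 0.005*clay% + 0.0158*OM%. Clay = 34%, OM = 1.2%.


WP = 0.026 + 0.005*34 + 0.0158*1.2
   = 0.026 + 0.1700 + 0.0190
   = 0.2150


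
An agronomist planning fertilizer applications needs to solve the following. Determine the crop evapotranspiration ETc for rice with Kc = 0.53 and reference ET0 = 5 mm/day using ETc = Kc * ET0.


ETc = Kc * ET0
    = 0.53 * 5
    = 2.65 mm/day


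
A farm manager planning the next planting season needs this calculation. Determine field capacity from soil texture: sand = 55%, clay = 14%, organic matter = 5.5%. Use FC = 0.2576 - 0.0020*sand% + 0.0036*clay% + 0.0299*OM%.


FC = 0.2576 - 0.0020*55 + 0.0036*14 + 0.0299*5.5
   = 0.2576 - 0.1100 + 0.0504 + 0.1645
   = 0.3625


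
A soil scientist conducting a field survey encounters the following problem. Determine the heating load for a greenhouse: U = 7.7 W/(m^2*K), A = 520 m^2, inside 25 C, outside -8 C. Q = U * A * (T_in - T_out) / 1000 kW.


dT = 25 - (-8) = 33 K
Q = U * A * dT
  = 7.7 * 520 * 33
  = 132132 W = 132.13 kW


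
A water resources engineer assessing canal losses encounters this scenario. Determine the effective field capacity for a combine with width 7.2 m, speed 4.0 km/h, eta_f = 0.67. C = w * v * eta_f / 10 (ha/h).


C = w * v * eta_f / 10
  = 7.2 * 4.0 * 0.67 / 10
  = 19.30 / 10
  = 1.93 ha/h


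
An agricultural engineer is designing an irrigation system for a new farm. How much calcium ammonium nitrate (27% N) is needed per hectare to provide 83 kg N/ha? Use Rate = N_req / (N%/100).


Rate = N_required / (N_content / 100)
     = 83 / (27 / 100)
     = 83 / 0.27
     = 307.41 kg/ha


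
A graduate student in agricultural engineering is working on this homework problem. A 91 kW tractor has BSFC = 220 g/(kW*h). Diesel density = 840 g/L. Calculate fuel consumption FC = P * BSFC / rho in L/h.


FC = P * BSFC / rho_fuel
   = 91 * 220 / 840
   = 20020 / 840
   = 23.83 L/h


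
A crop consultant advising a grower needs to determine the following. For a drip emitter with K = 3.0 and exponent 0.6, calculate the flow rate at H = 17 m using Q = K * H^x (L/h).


Q = K * H^x
  = 3.0 * 17^0.6
  = 3.0 * 5.4736
  = 16.42 L/h


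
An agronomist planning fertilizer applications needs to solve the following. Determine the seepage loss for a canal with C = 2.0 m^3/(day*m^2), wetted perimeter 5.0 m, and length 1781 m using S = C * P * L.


S = C * P * L
  = 2.0 * 5.0 * 1781
  = 17810 m^3/day


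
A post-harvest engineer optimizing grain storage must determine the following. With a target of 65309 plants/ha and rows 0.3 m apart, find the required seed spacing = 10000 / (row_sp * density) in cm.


spacing = 10000 / (row_sp * density)
        = 10000 / (0.3 * 65309)
        = 10000 / 19592.70
        = 0.51039 m = 51.04 cm


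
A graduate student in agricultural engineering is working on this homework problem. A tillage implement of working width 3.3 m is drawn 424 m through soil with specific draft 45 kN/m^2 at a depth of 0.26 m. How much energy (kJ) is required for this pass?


E = k * d * w * L
  = 45 * 0.26 * 3.3 * 424
  = 16370.64 kJ


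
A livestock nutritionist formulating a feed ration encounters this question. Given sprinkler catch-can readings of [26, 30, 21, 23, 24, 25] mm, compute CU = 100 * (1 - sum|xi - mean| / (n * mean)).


xbar = 149 / 6 = 24.833
sum|xi - xbar| = 13
CU = 100 * (1 - 13 / (6 * 24.833))
   = 100 * (1 - 0.0872)
   = 91.28%


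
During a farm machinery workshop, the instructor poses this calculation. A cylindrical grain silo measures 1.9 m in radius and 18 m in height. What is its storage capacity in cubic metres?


V = pi * r^2 * h
  = pi * 1.9^2 * 18
  = pi * 3.61 * 18
  = 204.14 m^3


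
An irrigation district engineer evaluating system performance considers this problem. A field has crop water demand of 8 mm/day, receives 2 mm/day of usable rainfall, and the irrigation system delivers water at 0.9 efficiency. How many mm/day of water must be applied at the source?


IWR = (ETc - Pe) / Ea
    = (8 - 2) / 0.9
    = 6 / 0.9
    = 6.67 mm/day


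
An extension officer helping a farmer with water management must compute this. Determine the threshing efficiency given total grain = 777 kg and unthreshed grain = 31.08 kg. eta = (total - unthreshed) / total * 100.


eta = (total - unthreshed) / total * 100
    = (777 - 31.08) / 777 * 100
    = 745.92 / 777 * 100
    = 96%


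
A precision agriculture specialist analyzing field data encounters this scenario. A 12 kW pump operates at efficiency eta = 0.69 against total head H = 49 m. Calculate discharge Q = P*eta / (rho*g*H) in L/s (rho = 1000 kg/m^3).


Q = (P * 1000 * eta) / (rho * g * H)
  = (12 * 1000 * 0.69) / (1000 * 9.81 * 49)
  = 8280 / 480690
  = 0.01723 m^3/s = 17.23 L/s


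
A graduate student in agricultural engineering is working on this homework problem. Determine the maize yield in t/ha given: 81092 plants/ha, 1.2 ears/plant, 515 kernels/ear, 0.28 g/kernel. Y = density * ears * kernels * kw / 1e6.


Y = density * ears * kernels * kw
  = 81092 * 1.2 * 515 * 0.28 g/ha
  = 14032159.68 g/ha
  = 14032.16 kg/ha = 14.03 t/ha


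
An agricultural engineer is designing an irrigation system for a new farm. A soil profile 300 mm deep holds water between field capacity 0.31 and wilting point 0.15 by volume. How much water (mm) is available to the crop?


AW = (FC - WP) * D
   = (0.31 - 0.15) * 300
   = 0.16 * 300
   = 48 mm


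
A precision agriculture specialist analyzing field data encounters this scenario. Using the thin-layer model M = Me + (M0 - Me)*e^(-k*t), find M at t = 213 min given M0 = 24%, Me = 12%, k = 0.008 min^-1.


M = Me + (M0 - Me) * e^(-k*t)
  = 12 + (24 - 12) * e^(-0.008*213)
  = 12 + 12 * e^(-1.704)
  = 12 + 12 * 0.18195
  = 12 + 2.1835
  = 14.18%


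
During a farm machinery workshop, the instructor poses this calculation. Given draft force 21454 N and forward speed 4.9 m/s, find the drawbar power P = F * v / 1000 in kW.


P = F * v / 1000
  = 21454 * 4.9 / 1000
  = 105124.60 / 1000
  = 105.12 kW


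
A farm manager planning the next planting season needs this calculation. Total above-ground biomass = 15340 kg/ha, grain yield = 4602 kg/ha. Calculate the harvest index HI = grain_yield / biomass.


HI = grain_yield / biomass
   = 4602 / 15340
   = 0.30


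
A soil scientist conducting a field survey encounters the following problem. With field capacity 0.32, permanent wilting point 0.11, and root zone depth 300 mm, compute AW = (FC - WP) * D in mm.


AW = (FC - WP) * D
   = (0.32 - 0.11) * 300
   = 0.21 * 300
   = 63 mm


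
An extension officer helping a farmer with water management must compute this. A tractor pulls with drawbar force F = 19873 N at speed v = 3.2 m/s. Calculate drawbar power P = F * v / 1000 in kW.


P = F * v / 1000
  = 19873 * 3.2 / 1000
  = 63593.60 / 1000
  = 63.59 kW


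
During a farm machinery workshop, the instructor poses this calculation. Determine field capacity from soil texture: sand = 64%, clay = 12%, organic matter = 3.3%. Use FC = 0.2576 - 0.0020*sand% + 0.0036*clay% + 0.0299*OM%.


FC = 0.2576 - 0.0020*64 + 0.0036*12 + 0.0299*3.3
   = 0.2576 - 0.1280 + 0.0432 + 0.0987
   = 0.2715


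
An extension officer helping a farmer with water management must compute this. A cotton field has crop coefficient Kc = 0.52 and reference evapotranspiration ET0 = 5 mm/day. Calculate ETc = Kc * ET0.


ETc = Kc * ET0
    = 0.52 * 5
    = 2.60 mm/day


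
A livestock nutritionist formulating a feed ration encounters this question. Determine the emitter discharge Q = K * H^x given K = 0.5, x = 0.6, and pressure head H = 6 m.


Q = K * H^x
  = 0.5 * 6^0.6
  = 0.5 * 2.9302
  = 1.47 L/h


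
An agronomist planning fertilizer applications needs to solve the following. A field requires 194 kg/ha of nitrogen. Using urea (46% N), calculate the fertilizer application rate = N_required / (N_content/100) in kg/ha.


Rate = N_required / (N_content / 100)
     = 194 / (46 / 100)
     = 194 / 0.46
     = 421.74 kg/ha


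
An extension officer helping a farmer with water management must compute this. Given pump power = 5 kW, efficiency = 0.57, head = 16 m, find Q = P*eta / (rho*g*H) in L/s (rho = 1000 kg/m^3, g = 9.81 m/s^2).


Q = (P * 1000 * eta) / (rho * g * H)
  = (5 * 1000 * 0.57) / (1000 * 9.81 * 16)
  = 2850 / 156960
  = 0.01816 m^3/s = 18.16 L/s


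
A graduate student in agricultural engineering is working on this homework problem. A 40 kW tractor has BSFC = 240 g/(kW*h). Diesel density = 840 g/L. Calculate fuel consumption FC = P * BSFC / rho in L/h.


FC = P * BSFC / rho_fuel
   = 40 * 240 / 840
   = 9600 / 840
   = 11.43 L/h


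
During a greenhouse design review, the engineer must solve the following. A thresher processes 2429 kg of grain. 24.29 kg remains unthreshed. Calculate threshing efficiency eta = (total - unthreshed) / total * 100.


eta = (total - unthreshed) / total * 100
    = (2429 - 24.29) / 2429 * 100
    = 2404.71 / 2429 * 100
    = 99%


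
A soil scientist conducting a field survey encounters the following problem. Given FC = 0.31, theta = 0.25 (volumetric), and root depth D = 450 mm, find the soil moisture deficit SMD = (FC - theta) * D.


SMD = (FC - theta) * D
    = (0.31 - 0.25) * 450
    = 0.060 * 450
    = 27 mm


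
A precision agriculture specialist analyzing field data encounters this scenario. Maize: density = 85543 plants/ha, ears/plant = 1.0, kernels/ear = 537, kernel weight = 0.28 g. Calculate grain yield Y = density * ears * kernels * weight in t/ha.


Y = density * ears * kernels * kw
  = 85543 * 1.0 * 537 * 0.28 g/ha
  = 12862245.48 g/ha
  = 12862.25 kg/ha = 12.86 t/ha


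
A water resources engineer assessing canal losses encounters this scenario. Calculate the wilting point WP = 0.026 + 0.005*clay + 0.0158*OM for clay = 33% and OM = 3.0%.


WP = 0.026 + 0.005*33 + 0.0158*3.0
   = 0.026 + 0.1650 + 0.0474
   = 0.2384


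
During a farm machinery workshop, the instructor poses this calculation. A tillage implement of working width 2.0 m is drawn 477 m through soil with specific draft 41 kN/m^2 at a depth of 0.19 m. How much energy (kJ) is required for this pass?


E = k * d * w * L
  = 41 * 0.19 * 2.0 * 477
  = 7431.66 kJ


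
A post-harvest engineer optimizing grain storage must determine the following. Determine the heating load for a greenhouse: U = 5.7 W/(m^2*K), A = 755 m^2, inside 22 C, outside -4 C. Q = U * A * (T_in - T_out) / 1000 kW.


dT = 22 - (-4) = 26 K
Q = U * A * dT
  = 5.7 * 755 * 26
  = 111891 W = 111.89 kW


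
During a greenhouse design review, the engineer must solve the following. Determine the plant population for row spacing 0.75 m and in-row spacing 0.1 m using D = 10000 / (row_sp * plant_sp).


D = 10000 / (row_sp * plant_sp)
  = 10000 / (0.75 * 0.1)
  = 10000 / 0.0750
  = 133333.33 plants/ha


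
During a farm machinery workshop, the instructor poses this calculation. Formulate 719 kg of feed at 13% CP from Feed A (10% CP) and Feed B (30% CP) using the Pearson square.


parts_A = CP_b - target = 30 - 13 = 17
parts_B = target - CP_a = 13 - 10 = 3
total_parts = 17 + 3 = 20
Feed A = 719 * 17 / 20 = 611.15 kg
Feed B = 719 * 3 / 20 = 107.85 kg

611.15 kg


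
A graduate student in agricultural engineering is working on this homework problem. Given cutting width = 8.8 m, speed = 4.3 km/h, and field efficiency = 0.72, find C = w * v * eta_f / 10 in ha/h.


C = w * v * eta_f / 10
  = 8.8 * 4.3 * 0.72 / 10
  = 27.24 / 10
  = 2.72 ha/h


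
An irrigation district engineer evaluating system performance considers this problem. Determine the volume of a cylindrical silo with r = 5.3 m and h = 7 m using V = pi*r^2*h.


V = pi * r^2 * h
  = pi * 5.3^2 * 7
  = pi * 28.09 * 7
  = 617.73 m^3


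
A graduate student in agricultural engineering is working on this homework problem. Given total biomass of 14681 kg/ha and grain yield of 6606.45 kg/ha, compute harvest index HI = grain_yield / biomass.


HI = grain_yield / biomass
   = 6606.45 / 14681
   = 0.45


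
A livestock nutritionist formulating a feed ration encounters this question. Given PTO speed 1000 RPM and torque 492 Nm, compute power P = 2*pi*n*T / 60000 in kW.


P = 2*pi*n*T / 60000
  = 2*pi * 1000 * 492 / 60000
  = 3091327.17 / 60000
  = 51.52 kW


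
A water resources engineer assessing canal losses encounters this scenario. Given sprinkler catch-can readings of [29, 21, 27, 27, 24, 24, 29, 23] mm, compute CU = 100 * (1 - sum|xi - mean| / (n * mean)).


xbar = 204 / 8 = 25.500
sum|xi - xbar| = 20
CU = 100 * (1 - 20 / (8 * 25.500))
   = 100 * (1 - 0.0980)
   = 90.20%


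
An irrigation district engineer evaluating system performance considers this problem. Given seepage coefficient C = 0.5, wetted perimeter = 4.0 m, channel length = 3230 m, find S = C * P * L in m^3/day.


S = C * P * L
  = 0.5 * 4.0 * 3230
  = 6460 m^3/day


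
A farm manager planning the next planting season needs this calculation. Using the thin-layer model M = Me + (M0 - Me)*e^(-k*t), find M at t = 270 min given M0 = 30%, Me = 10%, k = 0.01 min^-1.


M = Me + (M0 - Me) * e^(-k*t)
  = 10 + (30 - 10) * e^(-0.01*270)
  = 10 + 20 * e^(-2.700)
  = 10 + 20 * 0.06721
  = 10 + 1.3441
  = 11.34%


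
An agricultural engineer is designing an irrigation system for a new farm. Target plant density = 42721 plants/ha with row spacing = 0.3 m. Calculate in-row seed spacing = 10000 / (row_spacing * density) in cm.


spacing = 10000 / (row_sp * density)
        = 10000 / (0.3 * 42721)
        = 10000 / 12816.30
        = 0.78026 m = 78.03 cm


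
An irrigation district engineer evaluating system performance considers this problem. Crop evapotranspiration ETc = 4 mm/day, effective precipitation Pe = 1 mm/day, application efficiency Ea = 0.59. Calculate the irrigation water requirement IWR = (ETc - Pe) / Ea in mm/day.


IWR = (ETc - Pe) / Ea
    = (4 - 1) / 0.59
    = 3 / 0.59
    = 5.08 mm/day


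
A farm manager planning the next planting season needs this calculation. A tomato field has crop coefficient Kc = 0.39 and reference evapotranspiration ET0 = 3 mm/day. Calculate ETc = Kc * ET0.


ETc = Kc * ET0
    = 0.39 * 3
    = 1.17 mm/day


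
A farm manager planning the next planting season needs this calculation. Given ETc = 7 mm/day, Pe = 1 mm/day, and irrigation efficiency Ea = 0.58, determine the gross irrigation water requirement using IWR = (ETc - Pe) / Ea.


IWR = (ETc - Pe) / Ea
    = (7 - 1) / 0.58
    = 6 / 0.58
    = 10.34 mm/day


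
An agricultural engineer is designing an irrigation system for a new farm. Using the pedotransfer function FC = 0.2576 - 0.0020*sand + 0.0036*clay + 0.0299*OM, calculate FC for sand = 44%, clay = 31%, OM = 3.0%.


FC = 0.2576 - 0.0020*44 + 0.0036*31 + 0.0299*3.0
   = 0.2576 - 0.0880 + 0.1116 + 0.0897
   = 0.3709


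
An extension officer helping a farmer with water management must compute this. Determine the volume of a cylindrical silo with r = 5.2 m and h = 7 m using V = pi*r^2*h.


V = pi * r^2 * h
  = pi * 5.2^2 * 7
  = pi * 27.04 * 7
  = 594.64 m^3


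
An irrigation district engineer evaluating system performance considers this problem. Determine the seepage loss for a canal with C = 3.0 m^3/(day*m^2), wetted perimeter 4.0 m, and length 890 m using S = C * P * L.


S = C * P * L
  = 3.0 * 4.0 * 890
  = 10680 m^3/day


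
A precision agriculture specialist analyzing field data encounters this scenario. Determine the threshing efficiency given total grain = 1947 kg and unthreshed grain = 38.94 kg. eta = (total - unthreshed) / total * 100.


eta = (total - unthreshed) / total * 100
    = (1947 - 38.94) / 1947 * 100
    = 1908.06 / 1947 * 100
    = 98%


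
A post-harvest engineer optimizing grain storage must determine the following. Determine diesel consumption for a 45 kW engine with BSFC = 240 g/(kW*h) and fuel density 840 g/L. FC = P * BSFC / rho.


FC = P * BSFC / rho_fuel
   = 45 * 240 / 840
   = 10800 / 840
   = 12.86 L/h


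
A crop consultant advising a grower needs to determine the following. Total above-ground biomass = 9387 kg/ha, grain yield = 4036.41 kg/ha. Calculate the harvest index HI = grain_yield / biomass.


HI = grain_yield / biomass
   = 4036.41 / 9387
   = 0.43


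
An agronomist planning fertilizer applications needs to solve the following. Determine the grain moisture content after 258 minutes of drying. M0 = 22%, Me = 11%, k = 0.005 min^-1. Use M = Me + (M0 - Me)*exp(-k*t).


M = Me + (M0 - Me) * e^(-k*t)
  = 11 + (22 - 11) * e^(-0.005*258)
  = 11 + 11 * e^(-1.290)
  = 11 + 11 * 0.27527
  = 11 + 3.0280
  = 14.03%


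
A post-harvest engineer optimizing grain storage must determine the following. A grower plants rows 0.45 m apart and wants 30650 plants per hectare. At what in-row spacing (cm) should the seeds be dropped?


spacing = 10000 / (row_sp * density)
        = 10000 / (0.45 * 30650)
        = 10000 / 13792.50
        = 0.72503 m = 72.50 cm


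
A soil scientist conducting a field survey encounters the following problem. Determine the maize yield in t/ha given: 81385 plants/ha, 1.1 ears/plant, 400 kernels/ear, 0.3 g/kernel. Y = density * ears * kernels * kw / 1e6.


Y = density * ears * kernels * kw
  = 81385 * 1.1 * 400 * 0.3 g/ha
  = 10742820 g/ha
  = 10742.82 kg/ha = 10.74 t/ha


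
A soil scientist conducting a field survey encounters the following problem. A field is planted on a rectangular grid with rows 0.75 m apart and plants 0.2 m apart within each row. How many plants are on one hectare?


D = 10000 / (row_sp * plant_sp)
  = 10000 / (0.75 * 0.2)
  = 10000 / 0.1500
  = 66666.67 plants/ha


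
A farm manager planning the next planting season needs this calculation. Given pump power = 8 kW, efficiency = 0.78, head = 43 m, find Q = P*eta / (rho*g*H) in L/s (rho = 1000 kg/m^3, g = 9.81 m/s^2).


Q = (P * 1000 * eta) / (rho * g * H)
  = (8 * 1000 * 0.78) / (1000 * 9.81 * 43)
  = 6240 / 421830
  = 0.01479 m^3/s = 14.79 L/s


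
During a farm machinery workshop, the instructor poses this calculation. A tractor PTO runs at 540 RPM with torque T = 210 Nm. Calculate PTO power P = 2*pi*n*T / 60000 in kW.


P = 2*pi*n*T / 60000
  = 2*pi * 540 * 210 / 60000
  = 712513.21 / 60000
  = 11.88 kW


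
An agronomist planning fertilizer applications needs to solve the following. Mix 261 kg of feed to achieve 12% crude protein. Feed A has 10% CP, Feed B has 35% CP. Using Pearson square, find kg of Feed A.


parts_A = CP_b - target = 35 - 12 = 23
parts_B = target - CP_a = 12 - 10 = 2
total_parts = 23 + 2 = 25
Feed A = 261 * 23 / 25 = 240.12 kg
Feed B = 261 * 2 / 25 = 20.88 kg

240.12 kg


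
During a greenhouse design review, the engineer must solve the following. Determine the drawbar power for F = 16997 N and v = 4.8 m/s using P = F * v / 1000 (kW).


P = F * v / 1000
  = 16997 * 4.8 / 1000
  = 81585.60 / 1000
  = 81.59 kW


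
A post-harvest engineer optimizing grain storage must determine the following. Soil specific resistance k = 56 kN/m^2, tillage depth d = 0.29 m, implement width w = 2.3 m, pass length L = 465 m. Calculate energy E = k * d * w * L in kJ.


E = k * d * w * L
  = 56 * 0.29 * 2.3 * 465
  = 17368.68 kJ


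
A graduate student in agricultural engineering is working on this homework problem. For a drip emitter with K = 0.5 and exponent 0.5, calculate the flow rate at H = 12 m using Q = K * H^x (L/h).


Q = K * H^x
  = 0.5 * 12^0.5
  = 0.5 * 3.4641
  = 1.73 L/h


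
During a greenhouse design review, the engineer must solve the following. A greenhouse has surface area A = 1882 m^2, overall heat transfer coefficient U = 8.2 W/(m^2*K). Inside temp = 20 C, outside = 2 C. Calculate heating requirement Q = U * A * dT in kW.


dT = 20 - (2) = 18 K
Q = U * A * dT
  = 8.2 * 1882 * 18
  = 277783.20 W = 277.78 kW


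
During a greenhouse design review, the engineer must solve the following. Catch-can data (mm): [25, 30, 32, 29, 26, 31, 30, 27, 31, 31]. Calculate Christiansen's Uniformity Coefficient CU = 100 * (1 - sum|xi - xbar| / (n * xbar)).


xbar = 292 / 10 = 29.200
sum|xi - xbar| = 19.600
CU = 100 * (1 - 19.600 / (10 * 29.200))
   = 100 * (1 - 0.0671)
   = 93.29%


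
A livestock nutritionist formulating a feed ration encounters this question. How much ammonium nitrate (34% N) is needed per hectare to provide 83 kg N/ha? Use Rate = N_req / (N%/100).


Rate = N_required / (N_content / 100)
     = 83 / (34 / 100)
     = 83 / 0.34
     = 244.12 kg/ha


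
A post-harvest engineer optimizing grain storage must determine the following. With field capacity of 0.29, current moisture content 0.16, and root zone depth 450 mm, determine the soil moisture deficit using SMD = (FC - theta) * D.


SMD = (FC - theta) * D
    = (0.29 - 0.16) * 450
    = 0.130 * 450
    = 58.50 mm


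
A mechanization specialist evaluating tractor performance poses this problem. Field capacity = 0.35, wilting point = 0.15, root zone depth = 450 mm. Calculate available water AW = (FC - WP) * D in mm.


AW = (FC - WP) * D
   = (0.35 - 0.15) * 450
   = 0.20 * 450
   = 90 mm


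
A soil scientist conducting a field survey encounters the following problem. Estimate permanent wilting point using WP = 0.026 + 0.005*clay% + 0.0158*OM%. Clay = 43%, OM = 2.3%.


WP = 0.026 + 0.005*43 + 0.0158*2.3
   = 0.026 + 0.2150 + 0.0363
   = 0.2773


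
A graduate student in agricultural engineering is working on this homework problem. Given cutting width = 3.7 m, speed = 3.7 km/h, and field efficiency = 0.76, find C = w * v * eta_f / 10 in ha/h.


C = w * v * eta_f / 10
  = 3.7 * 3.7 * 0.76 / 10
  = 10.40 / 10
  = 1.04 ha/h


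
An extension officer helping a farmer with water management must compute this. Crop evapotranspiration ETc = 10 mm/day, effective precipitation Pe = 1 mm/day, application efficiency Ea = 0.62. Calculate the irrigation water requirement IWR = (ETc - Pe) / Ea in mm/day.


IWR = (ETc - Pe) / Ea
    = (10 - 1) / 0.62
    = 9 / 0.62
    = 14.52 mm/day


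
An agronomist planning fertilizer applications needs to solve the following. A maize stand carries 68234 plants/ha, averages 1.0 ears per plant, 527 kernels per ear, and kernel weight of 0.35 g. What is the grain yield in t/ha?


Y = density * ears * kernels * kw
  = 68234 * 1.0 * 527 * 0.35 g/ha
  = 12585761.30 g/ha
  = 12585.76 kg/ha = 12.59 t/ha


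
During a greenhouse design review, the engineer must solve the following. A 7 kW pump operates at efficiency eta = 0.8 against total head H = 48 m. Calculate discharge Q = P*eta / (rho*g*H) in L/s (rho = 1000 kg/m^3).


Q = (P * 1000 * eta) / (rho * g * H)
  = (7 * 1000 * 0.8) / (1000 * 9.81 * 48)
  = 5600 / 470880
  = 0.01189 m^3/s = 11.89 L/s


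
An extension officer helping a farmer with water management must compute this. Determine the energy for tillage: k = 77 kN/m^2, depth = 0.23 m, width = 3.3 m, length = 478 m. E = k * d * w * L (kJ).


E = k * d * w * L
  = 77 * 0.23 * 3.3 * 478
  = 27935.75 kJ


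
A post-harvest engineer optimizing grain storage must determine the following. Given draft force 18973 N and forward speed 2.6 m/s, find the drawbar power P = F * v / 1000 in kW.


P = F * v / 1000
  = 18973 * 2.6 / 1000
  = 49329.80 / 1000
  = 49.33 kW


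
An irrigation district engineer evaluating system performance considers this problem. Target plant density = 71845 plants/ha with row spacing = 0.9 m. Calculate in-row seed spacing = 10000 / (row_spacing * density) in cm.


spacing = 10000 / (row_sp * density)
        = 10000 / (0.9 * 71845)
        = 10000 / 64660.50
        = 0.15465 m = 15.47 cm


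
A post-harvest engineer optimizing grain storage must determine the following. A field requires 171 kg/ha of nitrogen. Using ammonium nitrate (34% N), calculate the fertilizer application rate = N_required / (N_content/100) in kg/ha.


Rate = N_required / (N_content / 100)
     = 171 / (34 / 100)
     = 171 / 0.34
     = 502.94 kg/ha


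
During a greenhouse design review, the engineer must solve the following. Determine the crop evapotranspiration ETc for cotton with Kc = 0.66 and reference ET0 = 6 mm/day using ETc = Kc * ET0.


ETc = Kc * ET0
    = 0.66 * 6
    = 3.96 mm/day


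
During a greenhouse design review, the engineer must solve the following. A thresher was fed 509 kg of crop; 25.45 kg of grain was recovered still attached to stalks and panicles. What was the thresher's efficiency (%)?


eta = (total - unthreshed) / total * 100
    = (509 - 25.45) / 509 * 100
    = 483.55 / 509 * 100
    = 95%


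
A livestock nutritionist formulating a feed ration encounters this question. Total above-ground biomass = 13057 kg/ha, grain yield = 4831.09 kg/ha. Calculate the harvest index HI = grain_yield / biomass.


HI = grain_yield / biomass
   = 4831.09 / 13057
   = 0.37


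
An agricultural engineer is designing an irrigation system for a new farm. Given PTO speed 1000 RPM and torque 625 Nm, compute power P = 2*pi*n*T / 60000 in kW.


P = 2*pi*n*T / 60000
  = 2*pi * 1000 * 625 / 60000
  = 3926990.82 / 60000
  = 65.45 kW


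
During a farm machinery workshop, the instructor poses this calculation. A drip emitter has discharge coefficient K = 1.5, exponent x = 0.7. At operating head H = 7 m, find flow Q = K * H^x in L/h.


Q = K * H^x
  = 1.5 * 7^0.7
  = 1.5 * 3.9045
  = 5.86 L/h


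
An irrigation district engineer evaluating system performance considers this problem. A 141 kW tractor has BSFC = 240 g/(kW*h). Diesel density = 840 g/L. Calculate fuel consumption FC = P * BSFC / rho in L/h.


FC = P * BSFC / rho_fuel
   = 141 * 240 / 840
   = 33840 / 840
   = 40.29 L/h


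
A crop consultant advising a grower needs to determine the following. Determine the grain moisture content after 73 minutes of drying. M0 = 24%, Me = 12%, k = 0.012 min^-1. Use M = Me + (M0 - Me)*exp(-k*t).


M = Me + (M0 - Me) * e^(-k*t)
  = 12 + (24 - 12) * e^(-0.012*73)
  = 12 + 12 * e^(-0.876)
  = 12 + 12 * 0.41645
  = 12 + 4.9973
  = 17.00%


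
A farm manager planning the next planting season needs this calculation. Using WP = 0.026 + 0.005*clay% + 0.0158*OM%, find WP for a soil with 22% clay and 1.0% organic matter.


WP = 0.026 + 0.005*22 + 0.0158*1.0
   = 0.026 + 0.1100 + 0.0158
   = 0.1518


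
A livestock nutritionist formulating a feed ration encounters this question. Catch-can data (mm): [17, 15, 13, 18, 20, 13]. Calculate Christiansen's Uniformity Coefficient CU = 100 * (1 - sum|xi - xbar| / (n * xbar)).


xbar = 96 / 6 = 16
sum|xi - xbar| = 14
CU = 100 * (1 - 14 / (6 * 16))
   = 100 * (1 - 0.1458)
   = 85.42%
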